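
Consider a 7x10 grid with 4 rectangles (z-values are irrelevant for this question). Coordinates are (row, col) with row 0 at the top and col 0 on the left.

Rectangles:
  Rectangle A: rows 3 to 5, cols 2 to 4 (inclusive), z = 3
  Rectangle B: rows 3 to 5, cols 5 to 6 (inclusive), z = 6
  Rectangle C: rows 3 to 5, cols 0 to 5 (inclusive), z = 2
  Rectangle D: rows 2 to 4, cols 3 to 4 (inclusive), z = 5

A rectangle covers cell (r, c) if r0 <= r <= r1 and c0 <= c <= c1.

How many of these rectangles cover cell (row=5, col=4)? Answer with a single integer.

Answer: 2

Derivation:
Check cell (5,4):
  A: rows 3-5 cols 2-4 -> covers
  B: rows 3-5 cols 5-6 -> outside (col miss)
  C: rows 3-5 cols 0-5 -> covers
  D: rows 2-4 cols 3-4 -> outside (row miss)
Count covering = 2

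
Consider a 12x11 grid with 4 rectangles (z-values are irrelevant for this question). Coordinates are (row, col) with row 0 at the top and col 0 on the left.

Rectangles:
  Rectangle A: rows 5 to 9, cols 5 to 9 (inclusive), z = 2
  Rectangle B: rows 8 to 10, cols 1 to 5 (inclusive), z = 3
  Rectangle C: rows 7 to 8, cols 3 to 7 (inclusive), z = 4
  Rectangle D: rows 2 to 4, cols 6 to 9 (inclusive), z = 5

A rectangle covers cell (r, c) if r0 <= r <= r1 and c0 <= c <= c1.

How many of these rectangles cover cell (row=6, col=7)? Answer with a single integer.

Answer: 1

Derivation:
Check cell (6,7):
  A: rows 5-9 cols 5-9 -> covers
  B: rows 8-10 cols 1-5 -> outside (row miss)
  C: rows 7-8 cols 3-7 -> outside (row miss)
  D: rows 2-4 cols 6-9 -> outside (row miss)
Count covering = 1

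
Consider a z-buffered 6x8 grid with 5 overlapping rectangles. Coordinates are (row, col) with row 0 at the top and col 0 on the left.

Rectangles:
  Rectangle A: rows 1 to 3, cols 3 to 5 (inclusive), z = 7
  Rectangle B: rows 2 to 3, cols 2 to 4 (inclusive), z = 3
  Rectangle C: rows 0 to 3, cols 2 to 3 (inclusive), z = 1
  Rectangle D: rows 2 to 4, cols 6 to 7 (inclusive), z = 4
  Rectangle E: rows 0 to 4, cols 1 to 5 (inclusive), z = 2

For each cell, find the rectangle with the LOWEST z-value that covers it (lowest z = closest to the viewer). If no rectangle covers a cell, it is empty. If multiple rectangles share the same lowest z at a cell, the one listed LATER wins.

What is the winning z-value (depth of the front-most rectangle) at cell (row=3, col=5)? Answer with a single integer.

Check cell (3,5):
  A: rows 1-3 cols 3-5 z=7 -> covers; best now A (z=7)
  B: rows 2-3 cols 2-4 -> outside (col miss)
  C: rows 0-3 cols 2-3 -> outside (col miss)
  D: rows 2-4 cols 6-7 -> outside (col miss)
  E: rows 0-4 cols 1-5 z=2 -> covers; best now E (z=2)
Winner: E at z=2

Answer: 2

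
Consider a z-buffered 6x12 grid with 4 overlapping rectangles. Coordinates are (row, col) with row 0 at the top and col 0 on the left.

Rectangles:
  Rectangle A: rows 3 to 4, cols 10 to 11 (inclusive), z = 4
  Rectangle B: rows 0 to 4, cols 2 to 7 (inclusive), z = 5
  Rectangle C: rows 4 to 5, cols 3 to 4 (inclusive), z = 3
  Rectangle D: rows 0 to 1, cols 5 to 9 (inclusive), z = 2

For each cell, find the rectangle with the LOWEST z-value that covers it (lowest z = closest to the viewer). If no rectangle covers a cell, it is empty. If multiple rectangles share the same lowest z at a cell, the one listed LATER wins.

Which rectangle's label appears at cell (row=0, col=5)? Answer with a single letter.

Check cell (0,5):
  A: rows 3-4 cols 10-11 -> outside (row miss)
  B: rows 0-4 cols 2-7 z=5 -> covers; best now B (z=5)
  C: rows 4-5 cols 3-4 -> outside (row miss)
  D: rows 0-1 cols 5-9 z=2 -> covers; best now D (z=2)
Winner: D at z=2

Answer: D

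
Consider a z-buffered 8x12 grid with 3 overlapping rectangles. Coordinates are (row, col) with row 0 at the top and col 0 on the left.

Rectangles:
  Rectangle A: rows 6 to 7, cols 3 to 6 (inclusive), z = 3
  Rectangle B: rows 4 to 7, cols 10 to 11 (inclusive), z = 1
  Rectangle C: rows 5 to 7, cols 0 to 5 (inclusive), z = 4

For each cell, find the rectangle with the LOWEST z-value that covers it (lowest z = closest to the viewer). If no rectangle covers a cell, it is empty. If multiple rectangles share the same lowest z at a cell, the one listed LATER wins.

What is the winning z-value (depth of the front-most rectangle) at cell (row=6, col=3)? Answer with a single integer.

Check cell (6,3):
  A: rows 6-7 cols 3-6 z=3 -> covers; best now A (z=3)
  B: rows 4-7 cols 10-11 -> outside (col miss)
  C: rows 5-7 cols 0-5 z=4 -> covers; best now A (z=3)
Winner: A at z=3

Answer: 3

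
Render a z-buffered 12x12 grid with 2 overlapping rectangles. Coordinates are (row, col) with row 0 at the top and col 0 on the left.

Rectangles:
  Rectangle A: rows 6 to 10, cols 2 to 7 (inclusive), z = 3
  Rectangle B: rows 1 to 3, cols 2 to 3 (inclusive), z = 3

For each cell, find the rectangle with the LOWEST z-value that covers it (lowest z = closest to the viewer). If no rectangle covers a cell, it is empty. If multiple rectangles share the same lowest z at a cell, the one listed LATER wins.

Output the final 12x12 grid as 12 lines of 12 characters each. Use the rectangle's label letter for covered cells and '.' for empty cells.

............
..BB........
..BB........
..BB........
............
............
..AAAAAA....
..AAAAAA....
..AAAAAA....
..AAAAAA....
..AAAAAA....
............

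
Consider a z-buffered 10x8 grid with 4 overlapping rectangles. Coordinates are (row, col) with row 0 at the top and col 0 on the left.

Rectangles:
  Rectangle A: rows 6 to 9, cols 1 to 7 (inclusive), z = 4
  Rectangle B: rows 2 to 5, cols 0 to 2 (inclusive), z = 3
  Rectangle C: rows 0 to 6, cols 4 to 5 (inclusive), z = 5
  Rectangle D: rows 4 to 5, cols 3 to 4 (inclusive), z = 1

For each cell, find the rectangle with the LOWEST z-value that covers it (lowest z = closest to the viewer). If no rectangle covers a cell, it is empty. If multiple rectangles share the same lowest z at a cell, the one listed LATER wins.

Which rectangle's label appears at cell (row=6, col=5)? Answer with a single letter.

Answer: A

Derivation:
Check cell (6,5):
  A: rows 6-9 cols 1-7 z=4 -> covers; best now A (z=4)
  B: rows 2-5 cols 0-2 -> outside (row miss)
  C: rows 0-6 cols 4-5 z=5 -> covers; best now A (z=4)
  D: rows 4-5 cols 3-4 -> outside (row miss)
Winner: A at z=4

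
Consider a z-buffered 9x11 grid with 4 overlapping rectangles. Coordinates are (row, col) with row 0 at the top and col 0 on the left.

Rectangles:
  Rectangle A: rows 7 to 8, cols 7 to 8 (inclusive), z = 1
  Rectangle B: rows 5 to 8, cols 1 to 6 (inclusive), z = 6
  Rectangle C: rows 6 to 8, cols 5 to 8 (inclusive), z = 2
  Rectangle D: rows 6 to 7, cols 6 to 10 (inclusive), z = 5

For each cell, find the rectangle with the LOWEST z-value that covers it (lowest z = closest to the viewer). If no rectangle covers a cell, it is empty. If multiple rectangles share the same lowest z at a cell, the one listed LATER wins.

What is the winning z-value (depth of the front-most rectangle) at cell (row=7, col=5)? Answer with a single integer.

Check cell (7,5):
  A: rows 7-8 cols 7-8 -> outside (col miss)
  B: rows 5-8 cols 1-6 z=6 -> covers; best now B (z=6)
  C: rows 6-8 cols 5-8 z=2 -> covers; best now C (z=2)
  D: rows 6-7 cols 6-10 -> outside (col miss)
Winner: C at z=2

Answer: 2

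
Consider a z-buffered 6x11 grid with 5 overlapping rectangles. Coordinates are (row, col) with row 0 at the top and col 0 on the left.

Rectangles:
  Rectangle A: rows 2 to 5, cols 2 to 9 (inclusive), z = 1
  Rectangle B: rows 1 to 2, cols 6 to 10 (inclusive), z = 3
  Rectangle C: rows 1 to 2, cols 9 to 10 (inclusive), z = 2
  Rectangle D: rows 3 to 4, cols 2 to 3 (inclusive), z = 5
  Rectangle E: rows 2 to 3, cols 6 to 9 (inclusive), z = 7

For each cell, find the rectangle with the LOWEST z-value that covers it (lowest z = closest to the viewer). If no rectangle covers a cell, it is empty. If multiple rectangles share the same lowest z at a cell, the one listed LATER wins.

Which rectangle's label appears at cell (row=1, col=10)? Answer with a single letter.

Check cell (1,10):
  A: rows 2-5 cols 2-9 -> outside (row miss)
  B: rows 1-2 cols 6-10 z=3 -> covers; best now B (z=3)
  C: rows 1-2 cols 9-10 z=2 -> covers; best now C (z=2)
  D: rows 3-4 cols 2-3 -> outside (row miss)
  E: rows 2-3 cols 6-9 -> outside (row miss)
Winner: C at z=2

Answer: C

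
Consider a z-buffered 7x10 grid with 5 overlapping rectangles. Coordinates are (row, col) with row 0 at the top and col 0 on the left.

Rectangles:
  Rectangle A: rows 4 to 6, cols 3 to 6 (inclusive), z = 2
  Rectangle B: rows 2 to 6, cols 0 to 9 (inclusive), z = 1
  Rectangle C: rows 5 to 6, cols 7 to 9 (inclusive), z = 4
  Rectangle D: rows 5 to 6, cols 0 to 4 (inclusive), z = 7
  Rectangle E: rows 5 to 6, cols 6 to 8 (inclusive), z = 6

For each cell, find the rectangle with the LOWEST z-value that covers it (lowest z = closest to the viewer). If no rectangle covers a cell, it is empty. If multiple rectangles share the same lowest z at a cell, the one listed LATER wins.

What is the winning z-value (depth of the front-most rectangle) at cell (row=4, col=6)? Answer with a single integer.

Answer: 1

Derivation:
Check cell (4,6):
  A: rows 4-6 cols 3-6 z=2 -> covers; best now A (z=2)
  B: rows 2-6 cols 0-9 z=1 -> covers; best now B (z=1)
  C: rows 5-6 cols 7-9 -> outside (row miss)
  D: rows 5-6 cols 0-4 -> outside (row miss)
  E: rows 5-6 cols 6-8 -> outside (row miss)
Winner: B at z=1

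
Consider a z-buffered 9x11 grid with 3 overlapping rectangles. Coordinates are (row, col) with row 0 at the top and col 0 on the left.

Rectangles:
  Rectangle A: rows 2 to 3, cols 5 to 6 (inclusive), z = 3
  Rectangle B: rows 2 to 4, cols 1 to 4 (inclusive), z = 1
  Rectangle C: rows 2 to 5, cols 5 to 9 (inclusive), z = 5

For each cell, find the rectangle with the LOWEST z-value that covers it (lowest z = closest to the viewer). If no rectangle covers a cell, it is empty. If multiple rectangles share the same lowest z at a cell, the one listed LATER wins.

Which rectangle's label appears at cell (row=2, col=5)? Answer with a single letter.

Check cell (2,5):
  A: rows 2-3 cols 5-6 z=3 -> covers; best now A (z=3)
  B: rows 2-4 cols 1-4 -> outside (col miss)
  C: rows 2-5 cols 5-9 z=5 -> covers; best now A (z=3)
Winner: A at z=3

Answer: A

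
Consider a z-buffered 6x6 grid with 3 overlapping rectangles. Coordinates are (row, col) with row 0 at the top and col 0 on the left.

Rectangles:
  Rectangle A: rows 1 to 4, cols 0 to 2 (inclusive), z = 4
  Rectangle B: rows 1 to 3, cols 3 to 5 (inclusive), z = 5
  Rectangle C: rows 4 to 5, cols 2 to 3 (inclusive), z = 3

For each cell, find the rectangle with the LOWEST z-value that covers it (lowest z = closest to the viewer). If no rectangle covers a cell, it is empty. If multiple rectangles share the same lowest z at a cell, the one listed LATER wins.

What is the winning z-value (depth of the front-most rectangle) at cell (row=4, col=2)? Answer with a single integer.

Check cell (4,2):
  A: rows 1-4 cols 0-2 z=4 -> covers; best now A (z=4)
  B: rows 1-3 cols 3-5 -> outside (row miss)
  C: rows 4-5 cols 2-3 z=3 -> covers; best now C (z=3)
Winner: C at z=3

Answer: 3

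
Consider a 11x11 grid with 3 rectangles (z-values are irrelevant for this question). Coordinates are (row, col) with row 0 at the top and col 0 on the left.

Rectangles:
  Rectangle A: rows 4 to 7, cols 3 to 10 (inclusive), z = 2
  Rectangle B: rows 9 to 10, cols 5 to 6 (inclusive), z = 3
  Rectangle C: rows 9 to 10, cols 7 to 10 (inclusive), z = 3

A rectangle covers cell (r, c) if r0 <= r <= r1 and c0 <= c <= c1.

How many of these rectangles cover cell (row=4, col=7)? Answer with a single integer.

Check cell (4,7):
  A: rows 4-7 cols 3-10 -> covers
  B: rows 9-10 cols 5-6 -> outside (row miss)
  C: rows 9-10 cols 7-10 -> outside (row miss)
Count covering = 1

Answer: 1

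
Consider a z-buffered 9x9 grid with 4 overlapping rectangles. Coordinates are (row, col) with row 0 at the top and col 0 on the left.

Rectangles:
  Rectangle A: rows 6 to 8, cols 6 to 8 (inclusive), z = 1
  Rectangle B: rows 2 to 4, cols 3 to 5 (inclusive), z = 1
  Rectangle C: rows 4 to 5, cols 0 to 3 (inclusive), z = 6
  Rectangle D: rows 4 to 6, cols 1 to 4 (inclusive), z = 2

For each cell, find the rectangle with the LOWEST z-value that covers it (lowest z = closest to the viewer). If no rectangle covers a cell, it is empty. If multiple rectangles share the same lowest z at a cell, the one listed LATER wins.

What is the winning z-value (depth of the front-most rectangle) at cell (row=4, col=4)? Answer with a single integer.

Answer: 1

Derivation:
Check cell (4,4):
  A: rows 6-8 cols 6-8 -> outside (row miss)
  B: rows 2-4 cols 3-5 z=1 -> covers; best now B (z=1)
  C: rows 4-5 cols 0-3 -> outside (col miss)
  D: rows 4-6 cols 1-4 z=2 -> covers; best now B (z=1)
Winner: B at z=1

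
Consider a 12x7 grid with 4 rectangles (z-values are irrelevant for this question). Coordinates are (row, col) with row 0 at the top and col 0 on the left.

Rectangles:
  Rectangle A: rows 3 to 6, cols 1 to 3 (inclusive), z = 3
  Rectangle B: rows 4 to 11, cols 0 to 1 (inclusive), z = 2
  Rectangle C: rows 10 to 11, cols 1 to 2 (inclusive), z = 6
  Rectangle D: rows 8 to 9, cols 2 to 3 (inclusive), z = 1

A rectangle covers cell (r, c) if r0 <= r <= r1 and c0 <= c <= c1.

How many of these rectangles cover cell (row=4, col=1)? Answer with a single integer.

Answer: 2

Derivation:
Check cell (4,1):
  A: rows 3-6 cols 1-3 -> covers
  B: rows 4-11 cols 0-1 -> covers
  C: rows 10-11 cols 1-2 -> outside (row miss)
  D: rows 8-9 cols 2-3 -> outside (row miss)
Count covering = 2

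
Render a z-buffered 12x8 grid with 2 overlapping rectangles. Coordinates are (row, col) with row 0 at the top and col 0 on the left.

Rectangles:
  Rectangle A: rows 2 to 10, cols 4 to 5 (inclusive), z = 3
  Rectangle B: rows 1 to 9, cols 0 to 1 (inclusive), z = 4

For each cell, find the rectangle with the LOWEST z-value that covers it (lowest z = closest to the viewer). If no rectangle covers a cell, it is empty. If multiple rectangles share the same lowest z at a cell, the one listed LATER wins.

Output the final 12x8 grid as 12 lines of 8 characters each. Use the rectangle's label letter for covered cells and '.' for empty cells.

........
BB......
BB..AA..
BB..AA..
BB..AA..
BB..AA..
BB..AA..
BB..AA..
BB..AA..
BB..AA..
....AA..
........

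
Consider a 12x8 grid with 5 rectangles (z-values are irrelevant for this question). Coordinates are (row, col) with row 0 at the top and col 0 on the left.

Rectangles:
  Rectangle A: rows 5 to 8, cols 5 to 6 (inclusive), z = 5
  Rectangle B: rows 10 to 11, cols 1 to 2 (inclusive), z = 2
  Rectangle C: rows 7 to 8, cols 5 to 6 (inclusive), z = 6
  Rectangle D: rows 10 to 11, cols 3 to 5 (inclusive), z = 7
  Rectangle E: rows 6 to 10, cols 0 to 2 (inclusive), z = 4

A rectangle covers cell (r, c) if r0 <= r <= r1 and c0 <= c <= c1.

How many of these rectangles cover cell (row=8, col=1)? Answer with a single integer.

Answer: 1

Derivation:
Check cell (8,1):
  A: rows 5-8 cols 5-6 -> outside (col miss)
  B: rows 10-11 cols 1-2 -> outside (row miss)
  C: rows 7-8 cols 5-6 -> outside (col miss)
  D: rows 10-11 cols 3-5 -> outside (row miss)
  E: rows 6-10 cols 0-2 -> covers
Count covering = 1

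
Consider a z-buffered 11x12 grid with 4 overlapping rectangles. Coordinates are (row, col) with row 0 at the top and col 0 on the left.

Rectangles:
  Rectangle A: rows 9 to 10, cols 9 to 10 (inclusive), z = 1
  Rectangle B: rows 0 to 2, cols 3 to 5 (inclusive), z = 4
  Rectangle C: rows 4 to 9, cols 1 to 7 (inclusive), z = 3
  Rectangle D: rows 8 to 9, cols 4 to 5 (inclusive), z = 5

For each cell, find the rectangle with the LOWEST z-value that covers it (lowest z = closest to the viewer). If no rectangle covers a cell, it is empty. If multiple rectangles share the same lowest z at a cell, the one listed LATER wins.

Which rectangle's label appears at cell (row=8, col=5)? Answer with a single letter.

Answer: C

Derivation:
Check cell (8,5):
  A: rows 9-10 cols 9-10 -> outside (row miss)
  B: rows 0-2 cols 3-5 -> outside (row miss)
  C: rows 4-9 cols 1-7 z=3 -> covers; best now C (z=3)
  D: rows 8-9 cols 4-5 z=5 -> covers; best now C (z=3)
Winner: C at z=3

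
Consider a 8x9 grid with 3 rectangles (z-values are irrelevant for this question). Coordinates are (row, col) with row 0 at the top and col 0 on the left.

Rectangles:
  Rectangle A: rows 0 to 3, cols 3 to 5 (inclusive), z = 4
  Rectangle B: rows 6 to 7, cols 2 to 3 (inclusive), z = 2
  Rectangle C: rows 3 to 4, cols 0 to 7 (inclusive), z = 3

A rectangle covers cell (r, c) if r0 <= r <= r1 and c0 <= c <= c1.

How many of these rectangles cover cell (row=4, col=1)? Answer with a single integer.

Answer: 1

Derivation:
Check cell (4,1):
  A: rows 0-3 cols 3-5 -> outside (row miss)
  B: rows 6-7 cols 2-3 -> outside (row miss)
  C: rows 3-4 cols 0-7 -> covers
Count covering = 1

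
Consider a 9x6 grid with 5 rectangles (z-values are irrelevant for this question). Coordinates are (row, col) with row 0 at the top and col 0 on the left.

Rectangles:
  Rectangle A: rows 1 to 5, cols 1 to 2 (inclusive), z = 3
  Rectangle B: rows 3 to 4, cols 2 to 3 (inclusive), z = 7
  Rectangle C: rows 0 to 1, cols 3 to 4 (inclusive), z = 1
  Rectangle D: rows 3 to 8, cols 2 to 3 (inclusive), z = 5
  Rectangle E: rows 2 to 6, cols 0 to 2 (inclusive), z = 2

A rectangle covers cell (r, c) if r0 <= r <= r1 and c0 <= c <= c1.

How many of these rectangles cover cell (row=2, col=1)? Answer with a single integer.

Answer: 2

Derivation:
Check cell (2,1):
  A: rows 1-5 cols 1-2 -> covers
  B: rows 3-4 cols 2-3 -> outside (row miss)
  C: rows 0-1 cols 3-4 -> outside (row miss)
  D: rows 3-8 cols 2-3 -> outside (row miss)
  E: rows 2-6 cols 0-2 -> covers
Count covering = 2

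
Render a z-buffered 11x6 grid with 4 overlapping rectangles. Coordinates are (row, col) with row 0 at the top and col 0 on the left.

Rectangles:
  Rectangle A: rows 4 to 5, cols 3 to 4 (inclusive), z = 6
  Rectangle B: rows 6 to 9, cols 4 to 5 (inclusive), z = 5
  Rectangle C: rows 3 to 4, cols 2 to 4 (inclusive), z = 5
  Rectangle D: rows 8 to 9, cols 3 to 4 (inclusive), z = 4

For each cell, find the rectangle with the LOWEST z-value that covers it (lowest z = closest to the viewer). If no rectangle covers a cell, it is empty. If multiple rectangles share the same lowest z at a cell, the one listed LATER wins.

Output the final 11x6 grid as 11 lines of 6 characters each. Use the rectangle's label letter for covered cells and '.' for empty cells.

......
......
......
..CCC.
..CCC.
...AA.
....BB
....BB
...DDB
...DDB
......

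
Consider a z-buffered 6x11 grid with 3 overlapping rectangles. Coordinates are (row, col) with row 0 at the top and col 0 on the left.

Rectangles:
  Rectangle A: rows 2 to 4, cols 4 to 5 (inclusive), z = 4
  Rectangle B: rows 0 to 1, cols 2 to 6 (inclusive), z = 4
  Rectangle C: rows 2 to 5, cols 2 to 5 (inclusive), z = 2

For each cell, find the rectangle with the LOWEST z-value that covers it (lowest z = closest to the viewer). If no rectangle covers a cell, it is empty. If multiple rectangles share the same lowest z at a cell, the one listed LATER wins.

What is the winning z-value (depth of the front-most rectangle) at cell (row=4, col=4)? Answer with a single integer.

Answer: 2

Derivation:
Check cell (4,4):
  A: rows 2-4 cols 4-5 z=4 -> covers; best now A (z=4)
  B: rows 0-1 cols 2-6 -> outside (row miss)
  C: rows 2-5 cols 2-5 z=2 -> covers; best now C (z=2)
Winner: C at z=2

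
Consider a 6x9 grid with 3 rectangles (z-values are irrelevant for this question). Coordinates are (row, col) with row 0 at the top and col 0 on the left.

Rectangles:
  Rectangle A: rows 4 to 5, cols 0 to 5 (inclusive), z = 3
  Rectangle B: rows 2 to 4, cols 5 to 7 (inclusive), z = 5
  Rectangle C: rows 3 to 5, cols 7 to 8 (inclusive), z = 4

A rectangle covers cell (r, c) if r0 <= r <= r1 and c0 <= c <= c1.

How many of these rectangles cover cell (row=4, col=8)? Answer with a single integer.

Check cell (4,8):
  A: rows 4-5 cols 0-5 -> outside (col miss)
  B: rows 2-4 cols 5-7 -> outside (col miss)
  C: rows 3-5 cols 7-8 -> covers
Count covering = 1

Answer: 1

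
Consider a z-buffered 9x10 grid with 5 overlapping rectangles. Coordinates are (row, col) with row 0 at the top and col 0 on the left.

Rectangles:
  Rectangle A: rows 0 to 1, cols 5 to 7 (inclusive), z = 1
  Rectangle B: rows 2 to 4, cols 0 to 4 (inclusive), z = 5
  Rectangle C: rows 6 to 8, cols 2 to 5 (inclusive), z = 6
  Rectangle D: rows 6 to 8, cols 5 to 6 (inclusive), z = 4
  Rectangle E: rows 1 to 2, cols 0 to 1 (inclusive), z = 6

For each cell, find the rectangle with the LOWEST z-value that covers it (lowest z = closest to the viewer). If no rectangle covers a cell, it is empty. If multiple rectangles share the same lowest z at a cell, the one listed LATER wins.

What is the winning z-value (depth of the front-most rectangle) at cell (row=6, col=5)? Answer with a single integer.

Answer: 4

Derivation:
Check cell (6,5):
  A: rows 0-1 cols 5-7 -> outside (row miss)
  B: rows 2-4 cols 0-4 -> outside (row miss)
  C: rows 6-8 cols 2-5 z=6 -> covers; best now C (z=6)
  D: rows 6-8 cols 5-6 z=4 -> covers; best now D (z=4)
  E: rows 1-2 cols 0-1 -> outside (row miss)
Winner: D at z=4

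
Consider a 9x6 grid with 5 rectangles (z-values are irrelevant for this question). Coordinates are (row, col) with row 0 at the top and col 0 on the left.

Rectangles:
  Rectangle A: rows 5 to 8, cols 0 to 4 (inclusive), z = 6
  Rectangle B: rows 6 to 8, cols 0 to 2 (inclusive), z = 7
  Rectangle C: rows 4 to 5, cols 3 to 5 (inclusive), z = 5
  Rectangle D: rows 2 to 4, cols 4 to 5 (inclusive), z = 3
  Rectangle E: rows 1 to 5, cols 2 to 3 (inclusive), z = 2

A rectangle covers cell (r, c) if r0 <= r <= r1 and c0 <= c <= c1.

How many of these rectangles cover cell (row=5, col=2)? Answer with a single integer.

Check cell (5,2):
  A: rows 5-8 cols 0-4 -> covers
  B: rows 6-8 cols 0-2 -> outside (row miss)
  C: rows 4-5 cols 3-5 -> outside (col miss)
  D: rows 2-4 cols 4-5 -> outside (row miss)
  E: rows 1-5 cols 2-3 -> covers
Count covering = 2

Answer: 2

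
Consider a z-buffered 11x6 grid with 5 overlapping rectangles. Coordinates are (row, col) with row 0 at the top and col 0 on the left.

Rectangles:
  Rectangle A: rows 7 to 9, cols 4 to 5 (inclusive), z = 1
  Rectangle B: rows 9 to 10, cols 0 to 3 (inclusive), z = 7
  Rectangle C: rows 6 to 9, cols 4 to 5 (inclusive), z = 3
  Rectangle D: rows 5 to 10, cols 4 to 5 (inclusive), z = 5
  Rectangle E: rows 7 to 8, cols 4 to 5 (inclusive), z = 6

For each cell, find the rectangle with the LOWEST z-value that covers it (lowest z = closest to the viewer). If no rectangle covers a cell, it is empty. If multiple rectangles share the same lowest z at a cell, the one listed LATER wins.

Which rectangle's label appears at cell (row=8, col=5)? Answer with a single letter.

Answer: A

Derivation:
Check cell (8,5):
  A: rows 7-9 cols 4-5 z=1 -> covers; best now A (z=1)
  B: rows 9-10 cols 0-3 -> outside (row miss)
  C: rows 6-9 cols 4-5 z=3 -> covers; best now A (z=1)
  D: rows 5-10 cols 4-5 z=5 -> covers; best now A (z=1)
  E: rows 7-8 cols 4-5 z=6 -> covers; best now A (z=1)
Winner: A at z=1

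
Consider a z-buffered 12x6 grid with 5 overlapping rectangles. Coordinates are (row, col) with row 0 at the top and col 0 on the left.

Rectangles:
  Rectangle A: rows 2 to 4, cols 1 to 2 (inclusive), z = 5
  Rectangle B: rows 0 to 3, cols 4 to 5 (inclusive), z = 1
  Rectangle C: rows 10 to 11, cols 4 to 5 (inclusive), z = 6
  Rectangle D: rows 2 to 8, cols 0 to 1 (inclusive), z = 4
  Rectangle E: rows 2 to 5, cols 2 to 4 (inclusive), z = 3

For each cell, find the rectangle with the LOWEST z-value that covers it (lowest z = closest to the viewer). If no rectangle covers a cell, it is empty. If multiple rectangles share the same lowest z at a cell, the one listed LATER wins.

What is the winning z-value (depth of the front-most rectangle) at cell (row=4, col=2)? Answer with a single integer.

Check cell (4,2):
  A: rows 2-4 cols 1-2 z=5 -> covers; best now A (z=5)
  B: rows 0-3 cols 4-5 -> outside (row miss)
  C: rows 10-11 cols 4-5 -> outside (row miss)
  D: rows 2-8 cols 0-1 -> outside (col miss)
  E: rows 2-5 cols 2-4 z=3 -> covers; best now E (z=3)
Winner: E at z=3

Answer: 3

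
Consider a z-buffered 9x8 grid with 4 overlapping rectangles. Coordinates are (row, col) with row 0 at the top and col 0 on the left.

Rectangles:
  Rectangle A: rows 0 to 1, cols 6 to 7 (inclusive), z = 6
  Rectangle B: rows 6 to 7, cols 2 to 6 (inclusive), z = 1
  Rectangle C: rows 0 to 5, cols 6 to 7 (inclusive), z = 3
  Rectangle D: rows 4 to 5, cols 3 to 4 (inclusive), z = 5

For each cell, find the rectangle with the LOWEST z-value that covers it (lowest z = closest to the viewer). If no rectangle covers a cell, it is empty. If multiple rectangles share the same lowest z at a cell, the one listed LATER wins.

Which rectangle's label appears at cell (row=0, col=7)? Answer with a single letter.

Check cell (0,7):
  A: rows 0-1 cols 6-7 z=6 -> covers; best now A (z=6)
  B: rows 6-7 cols 2-6 -> outside (row miss)
  C: rows 0-5 cols 6-7 z=3 -> covers; best now C (z=3)
  D: rows 4-5 cols 3-4 -> outside (row miss)
Winner: C at z=3

Answer: C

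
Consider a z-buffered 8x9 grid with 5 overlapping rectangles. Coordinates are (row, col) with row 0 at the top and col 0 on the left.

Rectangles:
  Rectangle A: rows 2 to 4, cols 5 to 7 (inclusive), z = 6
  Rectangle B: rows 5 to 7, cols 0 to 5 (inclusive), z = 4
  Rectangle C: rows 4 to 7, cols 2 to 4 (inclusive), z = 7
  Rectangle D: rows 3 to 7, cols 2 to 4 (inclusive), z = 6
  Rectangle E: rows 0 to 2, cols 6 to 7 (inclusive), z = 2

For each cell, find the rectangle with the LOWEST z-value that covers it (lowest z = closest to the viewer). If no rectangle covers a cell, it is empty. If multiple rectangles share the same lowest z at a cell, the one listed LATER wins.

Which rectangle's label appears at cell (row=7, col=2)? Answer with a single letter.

Answer: B

Derivation:
Check cell (7,2):
  A: rows 2-4 cols 5-7 -> outside (row miss)
  B: rows 5-7 cols 0-5 z=4 -> covers; best now B (z=4)
  C: rows 4-7 cols 2-4 z=7 -> covers; best now B (z=4)
  D: rows 3-7 cols 2-4 z=6 -> covers; best now B (z=4)
  E: rows 0-2 cols 6-7 -> outside (row miss)
Winner: B at z=4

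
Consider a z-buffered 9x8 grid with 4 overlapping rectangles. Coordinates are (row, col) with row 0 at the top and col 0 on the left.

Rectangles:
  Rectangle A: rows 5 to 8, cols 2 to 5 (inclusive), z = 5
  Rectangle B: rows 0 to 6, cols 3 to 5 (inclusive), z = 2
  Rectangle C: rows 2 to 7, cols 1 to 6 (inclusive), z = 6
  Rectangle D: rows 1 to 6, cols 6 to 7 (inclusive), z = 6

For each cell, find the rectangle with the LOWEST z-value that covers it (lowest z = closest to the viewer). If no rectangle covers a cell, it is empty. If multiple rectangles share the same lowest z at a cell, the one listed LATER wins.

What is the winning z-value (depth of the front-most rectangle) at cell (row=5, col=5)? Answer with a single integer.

Check cell (5,5):
  A: rows 5-8 cols 2-5 z=5 -> covers; best now A (z=5)
  B: rows 0-6 cols 3-5 z=2 -> covers; best now B (z=2)
  C: rows 2-7 cols 1-6 z=6 -> covers; best now B (z=2)
  D: rows 1-6 cols 6-7 -> outside (col miss)
Winner: B at z=2

Answer: 2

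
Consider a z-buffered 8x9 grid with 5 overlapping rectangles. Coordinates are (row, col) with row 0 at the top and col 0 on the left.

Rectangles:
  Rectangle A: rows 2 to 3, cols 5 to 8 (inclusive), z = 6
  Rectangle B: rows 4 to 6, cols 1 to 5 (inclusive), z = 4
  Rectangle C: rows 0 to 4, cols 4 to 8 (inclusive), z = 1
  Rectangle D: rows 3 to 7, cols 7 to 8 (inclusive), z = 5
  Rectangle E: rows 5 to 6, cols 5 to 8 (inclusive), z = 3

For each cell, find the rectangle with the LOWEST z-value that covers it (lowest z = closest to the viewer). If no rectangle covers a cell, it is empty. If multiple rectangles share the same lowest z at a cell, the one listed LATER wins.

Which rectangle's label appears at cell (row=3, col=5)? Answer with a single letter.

Answer: C

Derivation:
Check cell (3,5):
  A: rows 2-3 cols 5-8 z=6 -> covers; best now A (z=6)
  B: rows 4-6 cols 1-5 -> outside (row miss)
  C: rows 0-4 cols 4-8 z=1 -> covers; best now C (z=1)
  D: rows 3-7 cols 7-8 -> outside (col miss)
  E: rows 5-6 cols 5-8 -> outside (row miss)
Winner: C at z=1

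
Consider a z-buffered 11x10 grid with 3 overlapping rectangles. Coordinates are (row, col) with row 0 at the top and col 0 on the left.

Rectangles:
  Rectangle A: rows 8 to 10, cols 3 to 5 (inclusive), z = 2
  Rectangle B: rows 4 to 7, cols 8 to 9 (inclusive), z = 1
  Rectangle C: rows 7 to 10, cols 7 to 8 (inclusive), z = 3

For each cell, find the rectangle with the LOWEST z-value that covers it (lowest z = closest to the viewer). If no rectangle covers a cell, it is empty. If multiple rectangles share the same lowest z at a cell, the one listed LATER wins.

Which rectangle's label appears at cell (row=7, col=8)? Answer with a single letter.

Answer: B

Derivation:
Check cell (7,8):
  A: rows 8-10 cols 3-5 -> outside (row miss)
  B: rows 4-7 cols 8-9 z=1 -> covers; best now B (z=1)
  C: rows 7-10 cols 7-8 z=3 -> covers; best now B (z=1)
Winner: B at z=1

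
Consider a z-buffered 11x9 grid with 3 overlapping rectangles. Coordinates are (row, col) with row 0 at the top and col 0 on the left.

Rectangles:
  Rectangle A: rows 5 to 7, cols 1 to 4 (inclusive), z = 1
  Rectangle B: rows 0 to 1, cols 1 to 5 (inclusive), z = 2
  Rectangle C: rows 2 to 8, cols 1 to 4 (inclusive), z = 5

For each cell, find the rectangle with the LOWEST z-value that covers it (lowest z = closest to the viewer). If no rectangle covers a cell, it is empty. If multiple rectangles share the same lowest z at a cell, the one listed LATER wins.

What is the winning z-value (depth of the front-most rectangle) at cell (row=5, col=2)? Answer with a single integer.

Check cell (5,2):
  A: rows 5-7 cols 1-4 z=1 -> covers; best now A (z=1)
  B: rows 0-1 cols 1-5 -> outside (row miss)
  C: rows 2-8 cols 1-4 z=5 -> covers; best now A (z=1)
Winner: A at z=1

Answer: 1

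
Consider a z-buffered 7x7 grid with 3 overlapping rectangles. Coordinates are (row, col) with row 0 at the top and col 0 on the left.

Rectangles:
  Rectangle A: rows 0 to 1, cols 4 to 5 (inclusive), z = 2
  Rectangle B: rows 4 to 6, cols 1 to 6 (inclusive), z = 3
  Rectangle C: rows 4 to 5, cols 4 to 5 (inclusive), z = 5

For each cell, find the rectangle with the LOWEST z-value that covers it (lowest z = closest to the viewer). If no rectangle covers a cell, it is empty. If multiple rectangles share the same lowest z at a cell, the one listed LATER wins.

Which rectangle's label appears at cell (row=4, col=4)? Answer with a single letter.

Check cell (4,4):
  A: rows 0-1 cols 4-5 -> outside (row miss)
  B: rows 4-6 cols 1-6 z=3 -> covers; best now B (z=3)
  C: rows 4-5 cols 4-5 z=5 -> covers; best now B (z=3)
Winner: B at z=3

Answer: B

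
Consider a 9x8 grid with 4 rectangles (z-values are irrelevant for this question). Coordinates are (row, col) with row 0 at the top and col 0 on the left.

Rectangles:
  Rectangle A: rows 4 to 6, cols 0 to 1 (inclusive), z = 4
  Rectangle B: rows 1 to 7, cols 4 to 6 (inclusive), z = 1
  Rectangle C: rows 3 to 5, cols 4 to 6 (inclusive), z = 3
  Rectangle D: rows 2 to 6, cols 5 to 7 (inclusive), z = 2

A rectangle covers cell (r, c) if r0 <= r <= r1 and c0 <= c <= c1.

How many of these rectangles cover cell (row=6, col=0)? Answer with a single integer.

Answer: 1

Derivation:
Check cell (6,0):
  A: rows 4-6 cols 0-1 -> covers
  B: rows 1-7 cols 4-6 -> outside (col miss)
  C: rows 3-5 cols 4-6 -> outside (row miss)
  D: rows 2-6 cols 5-7 -> outside (col miss)
Count covering = 1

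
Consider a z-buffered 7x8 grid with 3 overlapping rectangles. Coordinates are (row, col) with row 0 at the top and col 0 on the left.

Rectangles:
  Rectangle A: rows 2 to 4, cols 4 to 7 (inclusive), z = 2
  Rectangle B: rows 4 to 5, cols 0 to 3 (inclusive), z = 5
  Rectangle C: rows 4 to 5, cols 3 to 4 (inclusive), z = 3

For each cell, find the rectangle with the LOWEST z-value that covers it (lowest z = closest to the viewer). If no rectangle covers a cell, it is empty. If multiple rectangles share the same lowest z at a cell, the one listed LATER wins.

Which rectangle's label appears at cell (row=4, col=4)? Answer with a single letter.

Answer: A

Derivation:
Check cell (4,4):
  A: rows 2-4 cols 4-7 z=2 -> covers; best now A (z=2)
  B: rows 4-5 cols 0-3 -> outside (col miss)
  C: rows 4-5 cols 3-4 z=3 -> covers; best now A (z=2)
Winner: A at z=2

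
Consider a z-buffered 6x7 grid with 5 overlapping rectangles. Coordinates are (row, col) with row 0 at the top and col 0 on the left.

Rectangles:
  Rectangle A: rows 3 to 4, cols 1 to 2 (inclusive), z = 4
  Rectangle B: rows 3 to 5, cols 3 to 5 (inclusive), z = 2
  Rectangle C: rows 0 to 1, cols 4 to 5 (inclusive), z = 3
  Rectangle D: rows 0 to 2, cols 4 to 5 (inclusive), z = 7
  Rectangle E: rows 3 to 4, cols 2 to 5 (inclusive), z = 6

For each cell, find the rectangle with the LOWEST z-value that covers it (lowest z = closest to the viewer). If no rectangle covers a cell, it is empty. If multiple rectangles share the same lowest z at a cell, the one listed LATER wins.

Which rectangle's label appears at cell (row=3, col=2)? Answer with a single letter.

Answer: A

Derivation:
Check cell (3,2):
  A: rows 3-4 cols 1-2 z=4 -> covers; best now A (z=4)
  B: rows 3-5 cols 3-5 -> outside (col miss)
  C: rows 0-1 cols 4-5 -> outside (row miss)
  D: rows 0-2 cols 4-5 -> outside (row miss)
  E: rows 3-4 cols 2-5 z=6 -> covers; best now A (z=4)
Winner: A at z=4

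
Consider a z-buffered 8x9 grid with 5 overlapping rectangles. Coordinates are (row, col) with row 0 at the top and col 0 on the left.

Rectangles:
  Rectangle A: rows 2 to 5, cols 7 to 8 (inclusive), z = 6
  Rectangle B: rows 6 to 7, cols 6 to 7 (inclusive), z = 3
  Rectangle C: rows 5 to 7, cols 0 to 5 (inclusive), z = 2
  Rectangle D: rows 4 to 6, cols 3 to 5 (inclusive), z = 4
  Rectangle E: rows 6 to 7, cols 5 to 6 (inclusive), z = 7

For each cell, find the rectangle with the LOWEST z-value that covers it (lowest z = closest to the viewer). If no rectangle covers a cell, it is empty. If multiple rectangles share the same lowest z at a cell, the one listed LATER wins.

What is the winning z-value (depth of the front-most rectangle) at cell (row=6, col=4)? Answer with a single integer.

Check cell (6,4):
  A: rows 2-5 cols 7-8 -> outside (row miss)
  B: rows 6-7 cols 6-7 -> outside (col miss)
  C: rows 5-7 cols 0-5 z=2 -> covers; best now C (z=2)
  D: rows 4-6 cols 3-5 z=4 -> covers; best now C (z=2)
  E: rows 6-7 cols 5-6 -> outside (col miss)
Winner: C at z=2

Answer: 2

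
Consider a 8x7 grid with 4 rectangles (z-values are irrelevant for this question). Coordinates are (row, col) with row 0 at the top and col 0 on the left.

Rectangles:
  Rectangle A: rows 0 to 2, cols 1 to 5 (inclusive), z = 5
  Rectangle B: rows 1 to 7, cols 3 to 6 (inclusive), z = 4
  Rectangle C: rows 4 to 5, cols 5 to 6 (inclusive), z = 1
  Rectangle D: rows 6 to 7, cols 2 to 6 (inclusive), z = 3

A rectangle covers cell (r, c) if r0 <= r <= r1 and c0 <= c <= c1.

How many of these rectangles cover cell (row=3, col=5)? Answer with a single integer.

Answer: 1

Derivation:
Check cell (3,5):
  A: rows 0-2 cols 1-5 -> outside (row miss)
  B: rows 1-7 cols 3-6 -> covers
  C: rows 4-5 cols 5-6 -> outside (row miss)
  D: rows 6-7 cols 2-6 -> outside (row miss)
Count covering = 1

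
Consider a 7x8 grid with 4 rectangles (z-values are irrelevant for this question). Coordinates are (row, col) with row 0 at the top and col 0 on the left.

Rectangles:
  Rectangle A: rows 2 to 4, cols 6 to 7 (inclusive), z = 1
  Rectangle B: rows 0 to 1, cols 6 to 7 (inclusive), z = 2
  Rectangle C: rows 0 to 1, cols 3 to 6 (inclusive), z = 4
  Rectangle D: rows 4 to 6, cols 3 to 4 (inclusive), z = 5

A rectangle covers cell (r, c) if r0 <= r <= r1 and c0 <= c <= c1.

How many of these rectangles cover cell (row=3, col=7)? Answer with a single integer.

Answer: 1

Derivation:
Check cell (3,7):
  A: rows 2-4 cols 6-7 -> covers
  B: rows 0-1 cols 6-7 -> outside (row miss)
  C: rows 0-1 cols 3-6 -> outside (row miss)
  D: rows 4-6 cols 3-4 -> outside (row miss)
Count covering = 1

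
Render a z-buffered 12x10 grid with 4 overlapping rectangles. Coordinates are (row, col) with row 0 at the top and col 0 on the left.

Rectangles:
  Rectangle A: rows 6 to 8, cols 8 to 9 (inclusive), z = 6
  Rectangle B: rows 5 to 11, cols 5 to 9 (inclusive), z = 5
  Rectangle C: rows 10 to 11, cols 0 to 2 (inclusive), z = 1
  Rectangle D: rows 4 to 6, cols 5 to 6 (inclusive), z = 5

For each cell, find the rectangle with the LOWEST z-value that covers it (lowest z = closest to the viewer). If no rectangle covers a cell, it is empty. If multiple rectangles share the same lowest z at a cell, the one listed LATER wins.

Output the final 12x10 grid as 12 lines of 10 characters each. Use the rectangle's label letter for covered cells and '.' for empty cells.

..........
..........
..........
..........
.....DD...
.....DDBBB
.....DDBBB
.....BBBBB
.....BBBBB
.....BBBBB
CCC..BBBBB
CCC..BBBBB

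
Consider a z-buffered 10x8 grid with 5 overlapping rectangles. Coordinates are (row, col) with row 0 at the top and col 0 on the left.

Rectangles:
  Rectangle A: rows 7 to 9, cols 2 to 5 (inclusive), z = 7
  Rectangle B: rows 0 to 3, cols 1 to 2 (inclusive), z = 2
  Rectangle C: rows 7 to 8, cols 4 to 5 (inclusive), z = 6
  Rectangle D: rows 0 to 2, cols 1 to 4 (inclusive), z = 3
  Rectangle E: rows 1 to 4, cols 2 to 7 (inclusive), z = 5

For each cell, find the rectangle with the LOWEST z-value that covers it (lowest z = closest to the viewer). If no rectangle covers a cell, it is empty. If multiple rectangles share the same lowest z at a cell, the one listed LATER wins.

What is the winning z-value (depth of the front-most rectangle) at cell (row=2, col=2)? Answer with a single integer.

Answer: 2

Derivation:
Check cell (2,2):
  A: rows 7-9 cols 2-5 -> outside (row miss)
  B: rows 0-3 cols 1-2 z=2 -> covers; best now B (z=2)
  C: rows 7-8 cols 4-5 -> outside (row miss)
  D: rows 0-2 cols 1-4 z=3 -> covers; best now B (z=2)
  E: rows 1-4 cols 2-7 z=5 -> covers; best now B (z=2)
Winner: B at z=2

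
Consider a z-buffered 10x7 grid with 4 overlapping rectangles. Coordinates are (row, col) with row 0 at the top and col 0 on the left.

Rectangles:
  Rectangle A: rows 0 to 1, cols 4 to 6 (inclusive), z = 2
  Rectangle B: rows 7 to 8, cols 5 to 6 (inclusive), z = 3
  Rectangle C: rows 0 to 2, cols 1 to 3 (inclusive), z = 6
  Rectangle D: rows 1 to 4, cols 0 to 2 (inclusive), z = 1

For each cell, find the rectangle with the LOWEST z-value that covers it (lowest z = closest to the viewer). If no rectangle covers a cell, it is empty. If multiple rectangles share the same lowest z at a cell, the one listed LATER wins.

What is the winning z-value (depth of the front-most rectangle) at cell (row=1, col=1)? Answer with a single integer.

Check cell (1,1):
  A: rows 0-1 cols 4-6 -> outside (col miss)
  B: rows 7-8 cols 5-6 -> outside (row miss)
  C: rows 0-2 cols 1-3 z=6 -> covers; best now C (z=6)
  D: rows 1-4 cols 0-2 z=1 -> covers; best now D (z=1)
Winner: D at z=1

Answer: 1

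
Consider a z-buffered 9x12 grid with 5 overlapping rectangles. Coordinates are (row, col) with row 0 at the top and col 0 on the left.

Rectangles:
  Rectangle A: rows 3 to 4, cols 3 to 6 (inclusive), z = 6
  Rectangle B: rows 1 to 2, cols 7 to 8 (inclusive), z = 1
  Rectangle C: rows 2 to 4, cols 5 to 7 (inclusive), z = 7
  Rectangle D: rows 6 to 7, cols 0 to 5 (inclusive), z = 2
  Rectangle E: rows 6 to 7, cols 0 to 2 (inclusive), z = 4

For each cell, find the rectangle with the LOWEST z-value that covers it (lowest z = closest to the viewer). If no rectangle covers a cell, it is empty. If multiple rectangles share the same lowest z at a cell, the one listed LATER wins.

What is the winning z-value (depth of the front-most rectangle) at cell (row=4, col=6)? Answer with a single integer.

Answer: 6

Derivation:
Check cell (4,6):
  A: rows 3-4 cols 3-6 z=6 -> covers; best now A (z=6)
  B: rows 1-2 cols 7-8 -> outside (row miss)
  C: rows 2-4 cols 5-7 z=7 -> covers; best now A (z=6)
  D: rows 6-7 cols 0-5 -> outside (row miss)
  E: rows 6-7 cols 0-2 -> outside (row miss)
Winner: A at z=6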